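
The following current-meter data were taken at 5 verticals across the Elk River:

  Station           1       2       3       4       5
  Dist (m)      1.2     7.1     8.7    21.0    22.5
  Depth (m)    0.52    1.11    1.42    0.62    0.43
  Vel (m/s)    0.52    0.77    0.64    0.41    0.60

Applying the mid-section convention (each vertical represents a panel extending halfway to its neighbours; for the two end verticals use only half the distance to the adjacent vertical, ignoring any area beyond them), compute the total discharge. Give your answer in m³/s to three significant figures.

w_1 = (7.1 − 1.2)/2 = 2.95 m; q_1 = 0.52 × 0.52 × 2.95 = 0.7977 m³/s
w_2 = (8.7 − 1.2)/2 = 3.75 m; q_2 = 0.77 × 1.11 × 3.75 = 3.205 m³/s
w_3 = (21.0 − 7.1)/2 = 6.95 m; q_3 = 0.64 × 1.42 × 6.95 = 6.316 m³/s
w_4 = (22.5 − 8.7)/2 = 6.9 m; q_4 = 0.41 × 0.62 × 6.9 = 1.754 m³/s
w_5 = (22.5 − 21.0)/2 = 0.75 m; q_5 = 0.60 × 0.43 × 0.75 = 0.1935 m³/s
Q = Σ qᵢ = 12.27 m³/s

12.3 m³/s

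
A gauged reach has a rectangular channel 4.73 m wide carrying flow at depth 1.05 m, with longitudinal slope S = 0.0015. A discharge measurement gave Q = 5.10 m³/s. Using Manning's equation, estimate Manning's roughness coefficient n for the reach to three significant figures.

0.0305

A = b·y = 4.73 × 1.05 = 4.967 m²
P = b + 2y = 4.73 + 2×1.05 = 6.830 m
R = A/P = 4.967/6.830 = 0.7272 m
n = (1/Q)·A·R^(2/3)·S^(1/2) = (1/5.10) × 4.967 × 0.8086 × 0.03873 = 0.03050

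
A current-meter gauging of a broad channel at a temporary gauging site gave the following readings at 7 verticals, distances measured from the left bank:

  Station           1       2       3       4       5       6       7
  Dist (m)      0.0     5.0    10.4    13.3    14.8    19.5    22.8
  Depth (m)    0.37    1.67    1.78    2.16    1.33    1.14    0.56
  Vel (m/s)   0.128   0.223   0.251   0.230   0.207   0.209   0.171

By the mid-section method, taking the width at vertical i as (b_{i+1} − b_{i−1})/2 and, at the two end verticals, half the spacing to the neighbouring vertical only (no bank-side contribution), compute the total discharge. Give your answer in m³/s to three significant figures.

w_1 = (5.0 − 0.0)/2 = 2.5 m; q_1 = 0.128 × 0.37 × 2.5 = 0.1184 m³/s
w_2 = (10.4 − 0.0)/2 = 5.2 m; q_2 = 0.223 × 1.67 × 5.2 = 1.937 m³/s
w_3 = (13.3 − 5.0)/2 = 4.15 m; q_3 = 0.251 × 1.78 × 4.15 = 1.854 m³/s
w_4 = (14.8 − 10.4)/2 = 2.2 m; q_4 = 0.230 × 2.16 × 2.2 = 1.093 m³/s
w_5 = (19.5 − 13.3)/2 = 3.1 m; q_5 = 0.207 × 1.33 × 3.1 = 0.8535 m³/s
w_6 = (22.8 − 14.8)/2 = 4 m; q_6 = 0.209 × 1.14 × 4 = 0.9530 m³/s
w_7 = (22.8 − 19.5)/2 = 1.65 m; q_7 = 0.171 × 0.56 × 1.65 = 0.1580 m³/s
Q = Σ qᵢ = 6.967 m³/s

6.97 m³/s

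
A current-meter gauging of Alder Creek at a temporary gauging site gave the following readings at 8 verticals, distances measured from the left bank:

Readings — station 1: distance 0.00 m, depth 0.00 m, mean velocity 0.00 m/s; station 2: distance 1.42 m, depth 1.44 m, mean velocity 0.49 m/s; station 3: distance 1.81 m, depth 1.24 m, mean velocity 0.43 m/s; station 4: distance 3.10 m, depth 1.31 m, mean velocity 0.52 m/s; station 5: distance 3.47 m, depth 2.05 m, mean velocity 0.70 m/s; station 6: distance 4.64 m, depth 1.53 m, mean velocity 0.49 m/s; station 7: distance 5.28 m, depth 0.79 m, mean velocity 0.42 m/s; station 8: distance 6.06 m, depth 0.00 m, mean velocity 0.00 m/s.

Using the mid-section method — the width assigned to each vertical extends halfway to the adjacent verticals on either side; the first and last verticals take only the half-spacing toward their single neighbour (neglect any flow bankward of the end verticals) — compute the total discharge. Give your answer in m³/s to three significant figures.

3.67 m³/s

w_2 = (1.81 − 0.00)/2 = 0.905 m; q_2 = 0.49 × 1.44 × 0.905 = 0.6386 m³/s
w_3 = (3.10 − 1.42)/2 = 0.84 m; q_3 = 0.43 × 1.24 × 0.84 = 0.4479 m³/s
w_4 = (3.47 − 1.81)/2 = 0.83 m; q_4 = 0.52 × 1.31 × 0.83 = 0.5654 m³/s
w_5 = (4.64 − 3.10)/2 = 0.77 m; q_5 = 0.70 × 2.05 × 0.77 = 1.105 m³/s
w_6 = (5.28 − 3.47)/2 = 0.905 m; q_6 = 0.49 × 1.53 × 0.905 = 0.6785 m³/s
w_7 = (6.06 − 4.64)/2 = 0.71 m; q_7 = 0.42 × 0.79 × 0.71 = 0.2356 m³/s
Stations 1, 8 contribute zero (depth or velocity is 0).
Q = Σ qᵢ = 3.671 m³/s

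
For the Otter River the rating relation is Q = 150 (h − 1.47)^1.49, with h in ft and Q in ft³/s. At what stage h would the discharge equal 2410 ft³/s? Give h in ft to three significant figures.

7.92 ft

h − h₀ = (Q/C)^(1/b) = (2410/150)^(1/1.49) = 6.447 ft
h = 1.47 + 6.447 = 7.917 ft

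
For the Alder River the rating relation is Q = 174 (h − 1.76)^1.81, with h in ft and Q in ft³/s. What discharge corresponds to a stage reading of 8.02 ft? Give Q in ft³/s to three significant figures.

4810 ft³/s

Q = 174 × (8.02 − 1.76)^1.81 = 174 × 6.26^1.81 = 4812 ft³/s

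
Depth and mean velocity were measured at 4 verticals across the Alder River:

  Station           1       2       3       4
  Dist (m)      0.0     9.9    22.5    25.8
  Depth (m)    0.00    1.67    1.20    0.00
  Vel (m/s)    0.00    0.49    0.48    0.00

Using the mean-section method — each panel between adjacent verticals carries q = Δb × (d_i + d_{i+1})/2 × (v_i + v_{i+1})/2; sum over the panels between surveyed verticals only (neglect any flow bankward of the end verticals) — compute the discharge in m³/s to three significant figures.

Panel 1-2: Δb = 9.9 m, d̄ = (0.00+1.67)/2 = 0.835, v̄ = (0.00+0.49)/2 = 0.245 → q = 9.9×0.835×0.245 = 2.025 m³/s
Panel 2-3: Δb = 12.6 m, d̄ = (1.67+1.20)/2 = 1.435, v̄ = (0.49+0.48)/2 = 0.485 → q = 12.6×1.435×0.485 = 8.769 m³/s
Panel 3-4: Δb = 3.3 m, d̄ = (1.20+0.00)/2 = 0.6, v̄ = (0.48+0.00)/2 = 0.24 → q = 3.3×0.6×0.24 = 0.4752 m³/s
Q = Σ q = 11.27 m³/s

11.3 m³/s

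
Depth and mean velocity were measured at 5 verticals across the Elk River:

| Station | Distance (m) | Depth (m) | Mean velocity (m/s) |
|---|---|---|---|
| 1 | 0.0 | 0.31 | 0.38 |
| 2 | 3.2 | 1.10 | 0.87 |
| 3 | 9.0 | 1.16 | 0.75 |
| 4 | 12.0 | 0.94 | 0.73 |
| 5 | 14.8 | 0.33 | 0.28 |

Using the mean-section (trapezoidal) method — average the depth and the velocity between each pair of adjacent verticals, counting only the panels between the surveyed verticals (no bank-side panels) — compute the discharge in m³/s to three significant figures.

Panel 1-2: Δb = 3.2 m, d̄ = (0.31+1.10)/2 = 0.705, v̄ = (0.38+0.87)/2 = 0.625 → q = 3.2×0.705×0.625 = 1.410 m³/s
Panel 2-3: Δb = 5.8 m, d̄ = (1.10+1.16)/2 = 1.13, v̄ = (0.87+0.75)/2 = 0.81 → q = 5.8×1.13×0.81 = 5.309 m³/s
Panel 3-4: Δb = 3 m, d̄ = (1.16+0.94)/2 = 1.05, v̄ = (0.75+0.73)/2 = 0.74 → q = 3×1.05×0.74 = 2.331 m³/s
Panel 4-5: Δb = 2.8 m, d̄ = (0.94+0.33)/2 = 0.635, v̄ = (0.73+0.28)/2 = 0.505 → q = 2.8×0.635×0.505 = 0.8979 m³/s
Q = Σ q = 9.948 m³/s

9.95 m³/s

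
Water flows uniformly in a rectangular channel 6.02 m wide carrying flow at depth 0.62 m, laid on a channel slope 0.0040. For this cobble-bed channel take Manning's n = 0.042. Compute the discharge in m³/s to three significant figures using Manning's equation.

A = b·y = 6.02 × 0.62 = 3.732 m²
P = b + 2y = 6.02 + 2×0.62 = 7.260 m
R = A/P = 3.732/7.260 = 0.5141 m
Q = (1/n)·A·R^(2/3)·S^(1/2) = (1/0.042) × 3.732 × 0.5141^(2/3) × 0.0040^(1/2) = 3.607 m³/s

3.61 m³/s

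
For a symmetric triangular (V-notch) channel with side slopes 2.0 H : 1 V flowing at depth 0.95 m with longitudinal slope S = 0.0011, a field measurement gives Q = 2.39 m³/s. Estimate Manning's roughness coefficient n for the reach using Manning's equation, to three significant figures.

0.0142

A = z·y² = 2.0×0.95² = 1.805 m²
P = 2y√(1+z²) = 2×0.95×√(1+2.0²) = 4.249 m
R = A/P = 1.805/4.249 = 0.4249 m
n = (1/Q)·A·R^(2/3)·S^(1/2) = (1/2.39) × 1.805 × 0.5651 × 0.03317 = 0.01416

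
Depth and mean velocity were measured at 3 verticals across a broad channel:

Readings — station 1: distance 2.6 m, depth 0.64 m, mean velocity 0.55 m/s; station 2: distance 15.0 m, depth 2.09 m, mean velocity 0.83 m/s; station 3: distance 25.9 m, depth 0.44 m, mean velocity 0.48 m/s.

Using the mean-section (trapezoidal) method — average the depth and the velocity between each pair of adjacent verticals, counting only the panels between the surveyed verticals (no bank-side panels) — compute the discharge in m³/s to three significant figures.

Panel 1-2: Δb = 12.4 m, d̄ = (0.64+2.09)/2 = 1.365, v̄ = (0.55+0.83)/2 = 0.69 → q = 12.4×1.365×0.69 = 11.68 m³/s
Panel 2-3: Δb = 10.9 m, d̄ = (2.09+0.44)/2 = 1.265, v̄ = (0.83+0.48)/2 = 0.655 → q = 10.9×1.265×0.655 = 9.031 m³/s
Q = Σ q = 20.71 m³/s

20.7 m³/s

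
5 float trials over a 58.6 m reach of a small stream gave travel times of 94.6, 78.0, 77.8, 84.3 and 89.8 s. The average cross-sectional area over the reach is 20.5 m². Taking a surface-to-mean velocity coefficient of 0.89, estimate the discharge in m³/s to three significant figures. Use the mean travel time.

12.6 m³/s

t̄ = (94.6 + 78.0 + 77.8 + 84.3 + 89.8) / 5 = 84.9 s
v_surface = L / t̄ = 58.6 / 84.9 = 0.6902 m/s
v_mean = 0.89 × 0.6902 = 0.6143 m/s
Q = A × v_mean = 20.5 × 0.6143 = 12.59 m³/s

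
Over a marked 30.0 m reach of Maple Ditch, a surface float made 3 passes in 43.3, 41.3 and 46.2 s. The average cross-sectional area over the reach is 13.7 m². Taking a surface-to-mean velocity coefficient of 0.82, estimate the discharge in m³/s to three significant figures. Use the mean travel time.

t̄ = (43.3 + 41.3 + 46.2) / 3 = 43.6 s
v_surface = L / t̄ = 30.0 / 43.6 = 0.6881 m/s
v_mean = 0.82 × 0.6881 = 0.5642 m/s
Q = A × v_mean = 13.7 × 0.5642 = 7.730 m³/s

7.73 m³/s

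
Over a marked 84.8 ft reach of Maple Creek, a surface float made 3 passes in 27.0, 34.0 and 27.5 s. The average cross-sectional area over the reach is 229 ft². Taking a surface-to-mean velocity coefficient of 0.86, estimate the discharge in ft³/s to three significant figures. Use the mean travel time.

t̄ = (27.0 + 34.0 + 27.5) / 3 = 29.5 s
v_surface = L / t̄ = 84.8 / 29.5 = 2.875 ft/s
v_mean = 0.86 × 2.875 = 2.472 ft/s
Q = A × v_mean = 229 × 2.472 = 566.1 ft³/s

566 ft³/s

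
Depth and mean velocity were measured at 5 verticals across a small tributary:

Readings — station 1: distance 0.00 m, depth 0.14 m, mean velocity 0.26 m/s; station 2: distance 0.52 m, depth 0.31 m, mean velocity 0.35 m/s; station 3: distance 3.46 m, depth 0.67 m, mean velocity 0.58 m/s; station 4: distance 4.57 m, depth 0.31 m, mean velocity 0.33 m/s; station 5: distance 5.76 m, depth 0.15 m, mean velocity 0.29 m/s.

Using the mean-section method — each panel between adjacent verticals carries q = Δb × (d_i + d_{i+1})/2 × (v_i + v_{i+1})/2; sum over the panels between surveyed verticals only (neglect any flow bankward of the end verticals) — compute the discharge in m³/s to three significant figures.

1.04 m³/s

Panel 1-2: Δb = 0.52 m, d̄ = (0.14+0.31)/2 = 0.225, v̄ = (0.26+0.35)/2 = 0.305 → q = 0.52×0.225×0.305 = 0.03569 m³/s
Panel 2-3: Δb = 2.94 m, d̄ = (0.31+0.67)/2 = 0.49, v̄ = (0.35+0.58)/2 = 0.465 → q = 2.94×0.49×0.465 = 0.6699 m³/s
Panel 3-4: Δb = 1.11 m, d̄ = (0.67+0.31)/2 = 0.49, v̄ = (0.58+0.33)/2 = 0.455 → q = 1.11×0.49×0.455 = 0.2475 m³/s
Panel 4-5: Δb = 1.19 m, d̄ = (0.31+0.15)/2 = 0.23, v̄ = (0.33+0.29)/2 = 0.31 → q = 1.19×0.23×0.31 = 0.08485 m³/s
Q = Σ q = 1.038 m³/s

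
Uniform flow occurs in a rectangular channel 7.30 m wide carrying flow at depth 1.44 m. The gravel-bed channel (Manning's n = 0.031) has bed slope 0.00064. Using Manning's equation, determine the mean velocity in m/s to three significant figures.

0.834 m/s

A = b·y = 7.30 × 1.44 = 10.51 m²
P = b + 2y = 7.30 + 2×1.44 = 10.18 m
R = A/P = 10.51/10.18 = 1.033 m
Q = (1/n)·A·R^(2/3)·S^(1/2) = (1/0.031) × 10.51 × 1.033^(2/3) × 0.00064^(1/2) = 8.764 m³/s
V = Q/A = 8.764/10.51 = 0.8337 m/s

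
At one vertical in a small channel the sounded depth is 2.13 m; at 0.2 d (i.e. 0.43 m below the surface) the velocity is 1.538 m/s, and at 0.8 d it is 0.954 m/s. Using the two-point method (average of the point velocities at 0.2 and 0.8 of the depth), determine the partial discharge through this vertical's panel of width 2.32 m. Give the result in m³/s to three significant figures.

6.16 m³/s

v̄ = (1.538 + 0.954) / 2 = 1.246 m/s
q = v̄ × d × w = 1.246 × 2.13 × 2.32 = 6.157 m³/s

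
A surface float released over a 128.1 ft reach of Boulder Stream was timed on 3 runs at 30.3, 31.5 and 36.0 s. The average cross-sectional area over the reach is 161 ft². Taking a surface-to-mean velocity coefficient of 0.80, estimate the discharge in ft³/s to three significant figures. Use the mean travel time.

506 ft³/s

t̄ = (30.3 + 31.5 + 36.0) / 3 = 32.6 s
v_surface = L / t̄ = 128.1 / 32.6 = 3.929 ft/s
v_mean = 0.80 × 3.929 = 3.144 ft/s
Q = A × v_mean = 161 × 3.144 = 506.1 ft³/s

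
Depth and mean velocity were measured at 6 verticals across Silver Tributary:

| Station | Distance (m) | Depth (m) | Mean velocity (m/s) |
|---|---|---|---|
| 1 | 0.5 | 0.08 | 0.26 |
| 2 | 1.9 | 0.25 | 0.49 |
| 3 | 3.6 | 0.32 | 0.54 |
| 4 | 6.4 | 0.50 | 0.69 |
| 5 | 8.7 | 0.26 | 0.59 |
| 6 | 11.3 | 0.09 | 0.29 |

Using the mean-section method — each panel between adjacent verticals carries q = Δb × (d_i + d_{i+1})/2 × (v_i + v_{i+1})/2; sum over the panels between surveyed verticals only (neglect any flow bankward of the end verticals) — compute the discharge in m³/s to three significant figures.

1.80 m³/s

Panel 1-2: Δb = 1.4 m, d̄ = (0.08+0.25)/2 = 0.165, v̄ = (0.26+0.49)/2 = 0.375 → q = 1.4×0.165×0.375 = 0.08663 m³/s
Panel 2-3: Δb = 1.7 m, d̄ = (0.25+0.32)/2 = 0.285, v̄ = (0.49+0.54)/2 = 0.515 → q = 1.7×0.285×0.515 = 0.2495 m³/s
Panel 3-4: Δb = 2.8 m, d̄ = (0.32+0.50)/2 = 0.41, v̄ = (0.54+0.69)/2 = 0.615 → q = 2.8×0.41×0.615 = 0.7060 m³/s
Panel 4-5: Δb = 2.3 m, d̄ = (0.50+0.26)/2 = 0.38, v̄ = (0.69+0.59)/2 = 0.64 → q = 2.3×0.38×0.64 = 0.5594 m³/s
Panel 5-6: Δb = 2.6 m, d̄ = (0.26+0.09)/2 = 0.175, v̄ = (0.59+0.29)/2 = 0.44 → q = 2.6×0.175×0.44 = 0.2002 m³/s
Q = Σ q = 1.802 m³/s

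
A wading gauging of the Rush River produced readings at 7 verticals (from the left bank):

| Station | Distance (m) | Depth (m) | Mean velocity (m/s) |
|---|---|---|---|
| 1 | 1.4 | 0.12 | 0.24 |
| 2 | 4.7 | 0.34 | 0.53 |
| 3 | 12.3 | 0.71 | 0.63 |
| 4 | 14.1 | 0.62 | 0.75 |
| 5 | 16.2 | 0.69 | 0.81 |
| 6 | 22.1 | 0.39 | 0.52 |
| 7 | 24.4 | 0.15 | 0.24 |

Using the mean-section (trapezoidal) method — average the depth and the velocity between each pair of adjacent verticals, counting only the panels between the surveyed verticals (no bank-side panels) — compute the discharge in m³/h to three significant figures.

24700 m³/h

Panel 1-2: Δb = 3.3 m, d̄ = (0.12+0.34)/2 = 0.23, v̄ = (0.24+0.53)/2 = 0.385 → q = 3.3×0.23×0.385 = 0.2922 m³/s
Panel 2-3: Δb = 7.6 m, d̄ = (0.34+0.71)/2 = 0.525, v̄ = (0.53+0.63)/2 = 0.58 → q = 7.6×0.525×0.58 = 2.314 m³/s
Panel 3-4: Δb = 1.8 m, d̄ = (0.71+0.62)/2 = 0.665, v̄ = (0.63+0.75)/2 = 0.69 → q = 1.8×0.665×0.69 = 0.8259 m³/s
Panel 4-5: Δb = 2.1 m, d̄ = (0.62+0.69)/2 = 0.655, v̄ = (0.75+0.81)/2 = 0.78 → q = 2.1×0.655×0.78 = 1.073 m³/s
Panel 5-6: Δb = 5.9 m, d̄ = (0.69+0.39)/2 = 0.54, v̄ = (0.81+0.52)/2 = 0.665 → q = 5.9×0.54×0.665 = 2.119 m³/s
Panel 6-7: Δb = 2.3 m, d̄ = (0.39+0.15)/2 = 0.27, v̄ = (0.52+0.24)/2 = 0.38 → q = 2.3×0.27×0.38 = 0.2360 m³/s
Q = Σ q = 6.860 m³/s
= 6.860 × 3600 = 24700 m³/h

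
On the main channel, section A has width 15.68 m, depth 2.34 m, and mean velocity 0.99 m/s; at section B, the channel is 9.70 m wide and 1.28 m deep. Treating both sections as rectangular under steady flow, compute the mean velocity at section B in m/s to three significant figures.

Q = A₁V₁ = (15.68×2.34) × 0.99 = 36.32 m³/s
A₂ = 9.70 × 1.28 = 12.42 m²
V₂ = Q/A₂ = 36.32/12.42 = 2.926 m/s

2.93 m/s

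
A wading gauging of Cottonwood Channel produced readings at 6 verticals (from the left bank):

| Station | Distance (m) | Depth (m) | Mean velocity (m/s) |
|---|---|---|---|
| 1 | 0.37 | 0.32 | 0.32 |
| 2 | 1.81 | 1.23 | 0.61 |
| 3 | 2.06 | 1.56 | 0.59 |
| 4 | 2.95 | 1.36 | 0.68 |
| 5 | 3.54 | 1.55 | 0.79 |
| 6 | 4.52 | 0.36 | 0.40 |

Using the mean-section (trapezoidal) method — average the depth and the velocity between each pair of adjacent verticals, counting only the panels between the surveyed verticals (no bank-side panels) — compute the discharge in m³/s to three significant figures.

2.74 m³/s

Panel 1-2: Δb = 1.44 m, d̄ = (0.32+1.23)/2 = 0.775, v̄ = (0.32+0.61)/2 = 0.465 → q = 1.44×0.775×0.465 = 0.5189 m³/s
Panel 2-3: Δb = 0.25 m, d̄ = (1.23+1.56)/2 = 1.395, v̄ = (0.61+0.59)/2 = 0.6 → q = 0.25×1.395×0.6 = 0.2093 m³/s
Panel 3-4: Δb = 0.89 m, d̄ = (1.56+1.36)/2 = 1.46, v̄ = (0.59+0.68)/2 = 0.635 → q = 0.89×1.46×0.635 = 0.8251 m³/s
Panel 4-5: Δb = 0.59 m, d̄ = (1.36+1.55)/2 = 1.455, v̄ = (0.68+0.79)/2 = 0.735 → q = 0.59×1.455×0.735 = 0.6310 m³/s
Panel 5-6: Δb = 0.98 m, d̄ = (1.55+0.36)/2 = 0.955, v̄ = (0.79+0.40)/2 = 0.595 → q = 0.98×0.955×0.595 = 0.5569 m³/s
Q = Σ q = 2.741 m³/s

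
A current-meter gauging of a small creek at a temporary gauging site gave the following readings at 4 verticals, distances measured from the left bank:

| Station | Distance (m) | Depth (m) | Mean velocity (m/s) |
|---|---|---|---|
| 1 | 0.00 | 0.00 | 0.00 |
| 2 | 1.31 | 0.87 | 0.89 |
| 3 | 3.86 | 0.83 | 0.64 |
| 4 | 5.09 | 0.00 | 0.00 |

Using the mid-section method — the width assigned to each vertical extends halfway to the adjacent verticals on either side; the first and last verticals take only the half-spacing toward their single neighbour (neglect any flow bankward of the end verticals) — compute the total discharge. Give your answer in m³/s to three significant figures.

2.50 m³/s

w_2 = (3.86 − 0.00)/2 = 1.93 m; q_2 = 0.89 × 0.87 × 1.93 = 1.494 m³/s
w_3 = (5.09 − 1.31)/2 = 1.89 m; q_3 = 0.64 × 0.83 × 1.89 = 1.004 m³/s
Stations 1, 4 contribute zero (depth or velocity is 0).
Q = Σ qᵢ = 2.498 m³/s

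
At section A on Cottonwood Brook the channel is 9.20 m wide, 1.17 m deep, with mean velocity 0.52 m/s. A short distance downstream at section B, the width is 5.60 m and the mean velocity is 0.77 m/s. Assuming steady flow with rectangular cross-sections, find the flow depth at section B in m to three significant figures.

Q = A₁V₁ = (9.20×1.17) × 0.52 = 5.597 m³/s
d₂ = Q/(b₂ V₂) = 5.597/(5.60×0.77) = 1.298 m

1.30 m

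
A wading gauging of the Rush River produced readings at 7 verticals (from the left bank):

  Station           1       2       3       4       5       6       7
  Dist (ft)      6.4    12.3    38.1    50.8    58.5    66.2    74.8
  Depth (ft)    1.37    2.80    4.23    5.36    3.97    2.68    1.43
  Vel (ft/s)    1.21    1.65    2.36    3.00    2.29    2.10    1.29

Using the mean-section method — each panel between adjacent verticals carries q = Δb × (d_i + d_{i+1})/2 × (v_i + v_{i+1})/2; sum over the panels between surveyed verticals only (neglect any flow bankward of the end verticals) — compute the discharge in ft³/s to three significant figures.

Panel 1-2: Δb = 5.9 ft, d̄ = (1.37+2.80)/2 = 2.085, v̄ = (1.21+1.65)/2 = 1.43 → q = 5.9×2.085×1.43 = 17.59 ft³/s
Panel 2-3: Δb = 25.8 ft, d̄ = (2.80+4.23)/2 = 3.515, v̄ = (1.65+2.36)/2 = 2.005 → q = 25.8×3.515×2.005 = 181.8 ft³/s
Panel 3-4: Δb = 12.7 ft, d̄ = (4.23+5.36)/2 = 4.795, v̄ = (2.36+3.00)/2 = 2.68 → q = 12.7×4.795×2.68 = 163.2 ft³/s
Panel 4-5: Δb = 7.7 ft, d̄ = (5.36+3.97)/2 = 4.665, v̄ = (3.00+2.29)/2 = 2.645 → q = 7.7×4.665×2.645 = 95.01 ft³/s
Panel 5-6: Δb = 7.7 ft, d̄ = (3.97+2.68)/2 = 3.325, v̄ = (2.29+2.10)/2 = 2.195 → q = 7.7×3.325×2.195 = 56.20 ft³/s
Panel 6-7: Δb = 8.6 ft, d̄ = (2.68+1.43)/2 = 2.055, v̄ = (2.10+1.29)/2 = 1.695 → q = 8.6×2.055×1.695 = 29.96 ft³/s
Q = Σ q = 543.8 ft³/s

544 ft³/s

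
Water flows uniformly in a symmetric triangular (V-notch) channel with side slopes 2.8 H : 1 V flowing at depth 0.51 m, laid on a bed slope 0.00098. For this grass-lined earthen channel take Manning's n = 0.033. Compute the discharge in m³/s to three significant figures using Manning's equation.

0.267 m³/s

A = z·y² = 2.8×0.51² = 0.7283 m²
P = 2y√(1+z²) = 2×0.51×√(1+2.8²) = 3.033 m
R = A/P = 0.7283/3.033 = 0.2401 m
Q = (1/n)·A·R^(2/3)·S^(1/2) = (1/0.033) × 0.7283 × 0.2401^(2/3) × 0.00098^(1/2) = 0.2669 m³/s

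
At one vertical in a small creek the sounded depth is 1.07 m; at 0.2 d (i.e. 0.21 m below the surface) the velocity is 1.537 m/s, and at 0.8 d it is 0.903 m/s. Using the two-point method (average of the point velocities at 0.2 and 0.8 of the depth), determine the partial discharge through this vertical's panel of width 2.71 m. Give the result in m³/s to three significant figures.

v̄ = (1.537 + 0.903) / 2 = 1.220 m/s
q = v̄ × d × w = 1.220 × 1.07 × 2.71 = 3.538 m³/s

3.54 m³/s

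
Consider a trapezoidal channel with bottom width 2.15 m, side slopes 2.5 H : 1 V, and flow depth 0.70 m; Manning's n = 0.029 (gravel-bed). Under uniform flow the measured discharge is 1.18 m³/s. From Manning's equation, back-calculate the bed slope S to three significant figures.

A = (b + z·y)·y = (2.15 + 2.5×0.70)×0.70 = 2.730 m²
P = b + 2y√(1+z²) = 2.15 + 2×0.70×√(1+2.5²) = 5.920 m
R = A/P = 2.730/5.920 = 0.4612 m
S = (Q·n / (1·A·R^(2/3)))² = (1.18×0.029 / (1×2.730×0.5969))² = 0.0004410

0.000441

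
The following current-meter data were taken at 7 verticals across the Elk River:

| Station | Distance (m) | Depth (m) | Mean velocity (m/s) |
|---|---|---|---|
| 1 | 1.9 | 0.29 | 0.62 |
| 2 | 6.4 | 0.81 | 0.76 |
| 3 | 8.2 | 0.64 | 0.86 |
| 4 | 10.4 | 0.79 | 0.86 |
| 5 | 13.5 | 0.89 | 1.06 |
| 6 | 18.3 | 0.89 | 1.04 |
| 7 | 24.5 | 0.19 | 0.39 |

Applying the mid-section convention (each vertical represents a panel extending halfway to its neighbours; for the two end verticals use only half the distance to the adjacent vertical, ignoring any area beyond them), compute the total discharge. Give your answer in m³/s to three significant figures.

14.3 m³/s

w_1 = (6.4 − 1.9)/2 = 2.25 m; q_1 = 0.62 × 0.29 × 2.25 = 0.4046 m³/s
w_2 = (8.2 − 1.9)/2 = 3.15 m; q_2 = 0.76 × 0.81 × 3.15 = 1.939 m³/s
w_3 = (10.4 − 6.4)/2 = 2 m; q_3 = 0.86 × 0.64 × 2 = 1.101 m³/s
w_4 = (13.5 − 8.2)/2 = 2.65 m; q_4 = 0.86 × 0.79 × 2.65 = 1.800 m³/s
w_5 = (18.3 − 10.4)/2 = 3.95 m; q_5 = 1.06 × 0.89 × 3.95 = 3.726 m³/s
w_6 = (24.5 − 13.5)/2 = 5.5 m; q_6 = 1.04 × 0.89 × 5.5 = 5.091 m³/s
w_7 = (24.5 − 18.3)/2 = 3.1 m; q_7 = 0.39 × 0.19 × 3.1 = 0.2297 m³/s
Q = Σ qᵢ = 14.29 m³/s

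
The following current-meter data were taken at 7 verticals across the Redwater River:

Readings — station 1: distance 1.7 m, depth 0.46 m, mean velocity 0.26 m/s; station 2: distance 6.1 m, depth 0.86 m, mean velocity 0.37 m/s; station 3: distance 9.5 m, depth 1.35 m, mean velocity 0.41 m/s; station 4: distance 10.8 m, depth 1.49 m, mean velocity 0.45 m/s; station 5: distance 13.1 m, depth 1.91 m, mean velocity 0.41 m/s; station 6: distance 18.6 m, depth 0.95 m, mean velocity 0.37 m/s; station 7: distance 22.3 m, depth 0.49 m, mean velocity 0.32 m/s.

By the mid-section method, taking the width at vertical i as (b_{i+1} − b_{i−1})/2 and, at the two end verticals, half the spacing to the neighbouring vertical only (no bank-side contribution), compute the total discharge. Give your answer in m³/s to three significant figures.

w_1 = (6.1 − 1.7)/2 = 2.2 m; q_1 = 0.26 × 0.46 × 2.2 = 0.2631 m³/s
w_2 = (9.5 − 1.7)/2 = 3.9 m; q_2 = 0.37 × 0.86 × 3.9 = 1.241 m³/s
w_3 = (10.8 − 6.1)/2 = 2.35 m; q_3 = 0.41 × 1.35 × 2.35 = 1.301 m³/s
w_4 = (13.1 − 9.5)/2 = 1.8 m; q_4 = 0.45 × 1.49 × 1.8 = 1.207 m³/s
w_5 = (18.6 − 10.8)/2 = 3.9 m; q_5 = 0.41 × 1.91 × 3.9 = 3.054 m³/s
w_6 = (22.3 − 13.1)/2 = 4.6 m; q_6 = 0.37 × 0.95 × 4.6 = 1.617 m³/s
w_7 = (22.3 − 18.6)/2 = 1.85 m; q_7 = 0.32 × 0.49 × 1.85 = 0.2901 m³/s
Q = Σ qᵢ = 8.973 m³/s

8.97 m³/s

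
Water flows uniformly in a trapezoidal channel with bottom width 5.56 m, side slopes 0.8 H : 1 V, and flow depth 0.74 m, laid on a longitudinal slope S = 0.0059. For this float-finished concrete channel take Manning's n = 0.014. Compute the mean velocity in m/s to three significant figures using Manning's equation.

A = (b + z·y)·y = (5.56 + 0.8×0.74)×0.74 = 4.552 m²
P = b + 2y√(1+z²) = 5.56 + 2×0.74×√(1+0.8²) = 7.455 m
R = A/P = 4.552/7.455 = 0.6106 m
Q = (1/n)·A·R^(2/3)·S^(1/2) = (1/0.014) × 4.552 × 0.6106^(2/3) × 0.0059^(1/2) = 17.98 m³/s
V = Q/A = 17.98/4.552 = 3.949 m/s

3.95 m/s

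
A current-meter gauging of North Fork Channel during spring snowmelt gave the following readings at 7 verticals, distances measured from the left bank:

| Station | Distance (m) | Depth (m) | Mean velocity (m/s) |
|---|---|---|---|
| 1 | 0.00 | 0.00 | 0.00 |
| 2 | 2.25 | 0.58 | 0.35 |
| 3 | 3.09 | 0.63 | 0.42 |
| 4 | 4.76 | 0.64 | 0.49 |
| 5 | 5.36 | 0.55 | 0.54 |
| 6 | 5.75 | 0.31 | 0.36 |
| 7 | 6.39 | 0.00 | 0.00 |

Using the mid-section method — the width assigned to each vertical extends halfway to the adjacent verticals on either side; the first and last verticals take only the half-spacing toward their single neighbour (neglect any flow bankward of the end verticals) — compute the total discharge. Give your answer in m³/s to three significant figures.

w_2 = (3.09 − 0.00)/2 = 1.545 m; q_2 = 0.35 × 0.58 × 1.545 = 0.3136 m³/s
w_3 = (4.76 − 2.25)/2 = 1.255 m; q_3 = 0.42 × 0.63 × 1.255 = 0.3321 m³/s
w_4 = (5.36 − 3.09)/2 = 1.135 m; q_4 = 0.49 × 0.64 × 1.135 = 0.3559 m³/s
w_5 = (5.75 − 4.76)/2 = 0.495 m; q_5 = 0.54 × 0.55 × 0.495 = 0.1470 m³/s
w_6 = (6.39 − 5.36)/2 = 0.515 m; q_6 = 0.36 × 0.31 × 0.515 = 0.05747 m³/s
Stations 1, 7 contribute zero (depth or velocity is 0).
Q = Σ qᵢ = 1.206 m³/s

1.21 m³/s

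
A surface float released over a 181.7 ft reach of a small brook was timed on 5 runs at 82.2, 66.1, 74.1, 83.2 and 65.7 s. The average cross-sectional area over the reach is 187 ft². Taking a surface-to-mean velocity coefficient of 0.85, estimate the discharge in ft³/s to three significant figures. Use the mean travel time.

t̄ = (82.2 + 66.1 + 74.1 + 83.2 + 65.7) / 5 = 74.26 s
v_surface = L / t̄ = 181.7 / 74.26 = 2.447 ft/s
v_mean = 0.85 × 2.447 = 2.080 ft/s
Q = A × v_mean = 187 × 2.080 = 388.9 ft³/s

389 ft³/s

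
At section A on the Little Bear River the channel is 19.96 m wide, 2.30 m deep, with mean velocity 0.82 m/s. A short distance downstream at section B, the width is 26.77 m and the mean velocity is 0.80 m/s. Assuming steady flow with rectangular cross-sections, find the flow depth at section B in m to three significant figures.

1.76 m

Q = A₁V₁ = (19.96×2.30) × 0.82 = 37.64 m³/s
d₂ = Q/(b₂ V₂) = 37.64/(26.77×0.80) = 1.758 m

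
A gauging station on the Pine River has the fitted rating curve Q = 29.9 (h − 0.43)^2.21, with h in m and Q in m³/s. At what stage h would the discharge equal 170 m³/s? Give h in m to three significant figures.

h − h₀ = (Q/C)^(1/b) = (170/29.9)^(1/2.21) = 2.195 m
h = 0.43 + 2.195 = 2.625 m

2.63 m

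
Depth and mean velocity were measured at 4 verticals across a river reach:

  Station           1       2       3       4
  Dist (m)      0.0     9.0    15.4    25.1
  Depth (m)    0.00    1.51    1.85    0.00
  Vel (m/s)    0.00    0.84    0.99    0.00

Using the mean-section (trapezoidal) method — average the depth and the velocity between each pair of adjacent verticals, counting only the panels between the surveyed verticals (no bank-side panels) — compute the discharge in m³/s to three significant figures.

17.1 m³/s

Panel 1-2: Δb = 9 m, d̄ = (0.00+1.51)/2 = 0.755, v̄ = (0.00+0.84)/2 = 0.42 → q = 9×0.755×0.42 = 2.854 m³/s
Panel 2-3: Δb = 6.4 m, d̄ = (1.51+1.85)/2 = 1.68, v̄ = (0.84+0.99)/2 = 0.915 → q = 6.4×1.68×0.915 = 9.838 m³/s
Panel 3-4: Δb = 9.7 m, d̄ = (1.85+0.00)/2 = 0.925, v̄ = (0.99+0.00)/2 = 0.495 → q = 9.7×0.925×0.495 = 4.441 m³/s
Q = Σ q = 17.13 m³/s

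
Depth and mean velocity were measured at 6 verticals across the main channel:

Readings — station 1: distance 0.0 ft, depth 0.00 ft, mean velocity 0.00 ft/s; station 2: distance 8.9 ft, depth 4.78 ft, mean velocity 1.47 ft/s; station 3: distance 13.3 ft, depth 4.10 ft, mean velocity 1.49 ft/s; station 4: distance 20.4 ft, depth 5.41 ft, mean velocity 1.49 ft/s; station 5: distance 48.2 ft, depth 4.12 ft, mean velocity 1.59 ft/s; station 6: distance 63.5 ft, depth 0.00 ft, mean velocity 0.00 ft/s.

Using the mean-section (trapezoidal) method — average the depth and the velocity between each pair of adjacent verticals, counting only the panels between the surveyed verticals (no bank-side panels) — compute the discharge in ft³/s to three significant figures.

324 ft³/s

Panel 1-2: Δb = 8.9 ft, d̄ = (0.00+4.78)/2 = 2.39, v̄ = (0.00+1.47)/2 = 0.735 → q = 8.9×2.39×0.735 = 15.63 ft³/s
Panel 2-3: Δb = 4.4 ft, d̄ = (4.78+4.10)/2 = 4.44, v̄ = (1.47+1.49)/2 = 1.48 → q = 4.4×4.44×1.48 = 28.91 ft³/s
Panel 3-4: Δb = 7.1 ft, d̄ = (4.10+5.41)/2 = 4.755, v̄ = (1.49+1.49)/2 = 1.49 → q = 7.1×4.755×1.49 = 50.30 ft³/s
Panel 4-5: Δb = 27.8 ft, d̄ = (5.41+4.12)/2 = 4.765, v̄ = (1.49+1.59)/2 = 1.54 → q = 27.8×4.765×1.54 = 204.0 ft³/s
Panel 5-6: Δb = 15.3 ft, d̄ = (4.12+0.00)/2 = 2.06, v̄ = (1.59+0.00)/2 = 0.795 → q = 15.3×2.06×0.795 = 25.06 ft³/s
Q = Σ q = 323.9 ft³/s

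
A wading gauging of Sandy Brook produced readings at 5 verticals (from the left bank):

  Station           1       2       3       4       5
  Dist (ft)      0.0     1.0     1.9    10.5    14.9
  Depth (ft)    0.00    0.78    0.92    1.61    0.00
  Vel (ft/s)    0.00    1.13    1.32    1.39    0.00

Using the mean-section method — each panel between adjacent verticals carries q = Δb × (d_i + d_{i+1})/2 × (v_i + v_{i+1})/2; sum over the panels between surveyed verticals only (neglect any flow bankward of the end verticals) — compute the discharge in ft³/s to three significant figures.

Panel 1-2: Δb = 1 ft, d̄ = (0.00+0.78)/2 = 0.39, v̄ = (0.00+1.13)/2 = 0.565 → q = 1×0.39×0.565 = 0.2204 ft³/s
Panel 2-3: Δb = 0.9 ft, d̄ = (0.78+0.92)/2 = 0.85, v̄ = (1.13+1.32)/2 = 1.225 → q = 0.9×0.85×1.225 = 0.9371 ft³/s
Panel 3-4: Δb = 8.6 ft, d̄ = (0.92+1.61)/2 = 1.265, v̄ = (1.32+1.39)/2 = 1.355 → q = 8.6×1.265×1.355 = 14.74 ft³/s
Panel 4-5: Δb = 4.4 ft, d̄ = (1.61+0.00)/2 = 0.805, v̄ = (1.39+0.00)/2 = 0.695 → q = 4.4×0.805×0.695 = 2.462 ft³/s
Q = Σ q = 18.36 ft³/s

18.4 ft³/s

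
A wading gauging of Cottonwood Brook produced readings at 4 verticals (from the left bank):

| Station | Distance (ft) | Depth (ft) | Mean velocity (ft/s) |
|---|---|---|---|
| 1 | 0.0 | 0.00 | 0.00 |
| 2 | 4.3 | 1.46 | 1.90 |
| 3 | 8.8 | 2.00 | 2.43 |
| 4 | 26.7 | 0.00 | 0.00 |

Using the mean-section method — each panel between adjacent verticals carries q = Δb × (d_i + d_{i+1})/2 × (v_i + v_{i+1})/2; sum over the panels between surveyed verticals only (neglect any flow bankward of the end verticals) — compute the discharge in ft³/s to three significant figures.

Panel 1-2: Δb = 4.3 ft, d̄ = (0.00+1.46)/2 = 0.73, v̄ = (0.00+1.90)/2 = 0.95 → q = 4.3×0.73×0.95 = 2.982 ft³/s
Panel 2-3: Δb = 4.5 ft, d̄ = (1.46+2.00)/2 = 1.73, v̄ = (1.90+2.43)/2 = 2.165 → q = 4.5×1.73×2.165 = 16.85 ft³/s
Panel 3-4: Δb = 17.9 ft, d̄ = (2.00+0.00)/2 = 1, v̄ = (2.43+0.00)/2 = 1.215 → q = 17.9×1×1.215 = 21.75 ft³/s
Q = Σ q = 41.59 ft³/s

41.6 ft³/s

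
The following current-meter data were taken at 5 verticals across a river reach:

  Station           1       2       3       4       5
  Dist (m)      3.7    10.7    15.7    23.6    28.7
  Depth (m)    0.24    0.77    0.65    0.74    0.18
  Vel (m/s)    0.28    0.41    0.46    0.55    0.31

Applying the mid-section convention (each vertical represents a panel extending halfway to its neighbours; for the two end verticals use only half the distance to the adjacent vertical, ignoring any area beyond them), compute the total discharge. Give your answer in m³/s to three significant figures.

6.85 m³/s

w_1 = (10.7 − 3.7)/2 = 3.5 m; q_1 = 0.28 × 0.24 × 3.5 = 0.2352 m³/s
w_2 = (15.7 − 3.7)/2 = 6 m; q_2 = 0.41 × 0.77 × 6 = 1.894 m³/s
w_3 = (23.6 − 10.7)/2 = 6.45 m; q_3 = 0.46 × 0.65 × 6.45 = 1.929 m³/s
w_4 = (28.7 − 15.7)/2 = 6.5 m; q_4 = 0.55 × 0.74 × 6.5 = 2.646 m³/s
w_5 = (28.7 − 23.6)/2 = 2.55 m; q_5 = 0.31 × 0.18 × 2.55 = 0.1423 m³/s
Q = Σ qᵢ = 6.846 m³/s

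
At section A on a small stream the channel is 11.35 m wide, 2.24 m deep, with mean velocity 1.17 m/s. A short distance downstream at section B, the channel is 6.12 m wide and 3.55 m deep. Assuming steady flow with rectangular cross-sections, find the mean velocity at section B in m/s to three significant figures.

1.37 m/s

Q = A₁V₁ = (11.35×2.24) × 1.17 = 29.75 m³/s
A₂ = 6.12 × 3.55 = 21.73 m²
V₂ = Q/A₂ = 29.75/21.73 = 1.369 m/s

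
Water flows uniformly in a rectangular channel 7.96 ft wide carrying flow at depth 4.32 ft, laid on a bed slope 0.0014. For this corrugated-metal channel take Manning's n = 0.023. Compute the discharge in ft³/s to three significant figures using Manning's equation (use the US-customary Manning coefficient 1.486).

135 ft³/s

A = b·y = 7.96 × 4.32 = 34.39 ft²
P = b + 2y = 7.96 + 2×4.32 = 16.60 ft
R = A/P = 34.39/16.60 = 2.072 ft
Q = (1.486/n)·A·R^(2/3)·S^(1/2) = (1.486/0.023) × 34.39 × 2.072^(2/3) × 0.0014^(1/2) = 135.1 ft³/s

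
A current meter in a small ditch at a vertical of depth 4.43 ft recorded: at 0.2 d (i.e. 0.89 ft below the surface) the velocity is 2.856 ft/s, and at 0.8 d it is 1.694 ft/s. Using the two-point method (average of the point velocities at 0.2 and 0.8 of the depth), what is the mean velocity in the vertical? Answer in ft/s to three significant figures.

2.28 ft/s

v̄ = (2.856 + 1.694) / 2 = 2.275 ft/s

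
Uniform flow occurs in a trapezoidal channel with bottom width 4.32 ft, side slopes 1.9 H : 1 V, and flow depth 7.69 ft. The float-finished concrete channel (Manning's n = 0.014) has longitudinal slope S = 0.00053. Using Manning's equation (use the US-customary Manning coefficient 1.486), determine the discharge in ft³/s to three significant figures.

A = (b + z·y)·y = (4.32 + 1.9×7.69)×7.69 = 145.6 ft²
P = b + 2y√(1+z²) = 4.32 + 2×7.69×√(1+1.9²) = 37.34 ft
R = A/P = 145.6/37.34 = 3.899 ft
Q = (1.486/n)·A·R^(2/3)·S^(1/2) = (1.486/0.014) × 145.6 × 3.899^(2/3) × 0.00053^(1/2) = 881.2 ft³/s

881 ft³/s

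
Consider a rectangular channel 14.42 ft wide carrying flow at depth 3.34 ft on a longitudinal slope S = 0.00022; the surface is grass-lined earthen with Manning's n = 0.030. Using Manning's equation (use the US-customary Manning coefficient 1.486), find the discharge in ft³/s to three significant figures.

A = b·y = 14.42 × 3.34 = 48.16 ft²
P = b + 2y = 14.42 + 2×3.34 = 21.10 ft
R = A/P = 48.16/21.10 = 2.283 ft
Q = (1.486/n)·A·R^(2/3)·S^(1/2) = (1.486/0.030) × 48.16 × 2.283^(2/3) × 0.00022^(1/2) = 61.34 ft³/s

61.3 ft³/s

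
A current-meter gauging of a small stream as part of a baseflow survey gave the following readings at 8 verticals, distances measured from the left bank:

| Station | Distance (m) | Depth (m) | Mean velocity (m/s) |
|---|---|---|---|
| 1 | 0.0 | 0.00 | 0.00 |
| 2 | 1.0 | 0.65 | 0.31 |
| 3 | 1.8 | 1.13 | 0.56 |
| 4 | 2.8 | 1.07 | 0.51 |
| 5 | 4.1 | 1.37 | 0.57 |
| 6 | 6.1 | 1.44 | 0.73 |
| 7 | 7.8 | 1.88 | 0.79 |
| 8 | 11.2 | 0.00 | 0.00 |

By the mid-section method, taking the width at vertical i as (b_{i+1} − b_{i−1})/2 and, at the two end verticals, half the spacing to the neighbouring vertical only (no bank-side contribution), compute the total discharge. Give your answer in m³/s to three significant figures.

w_2 = (1.8 − 0.0)/2 = 0.9 m; q_2 = 0.31 × 0.65 × 0.9 = 0.1814 m³/s
w_3 = (2.8 − 1.0)/2 = 0.9 m; q_3 = 0.56 × 1.13 × 0.9 = 0.5695 m³/s
w_4 = (4.1 − 1.8)/2 = 1.15 m; q_4 = 0.51 × 1.07 × 1.15 = 0.6276 m³/s
w_5 = (6.1 − 2.8)/2 = 1.65 m; q_5 = 0.57 × 1.37 × 1.65 = 1.288 m³/s
w_6 = (7.8 − 4.1)/2 = 1.85 m; q_6 = 0.73 × 1.44 × 1.85 = 1.945 m³/s
w_7 = (11.2 − 6.1)/2 = 2.55 m; q_7 = 0.79 × 1.88 × 2.55 = 3.787 m³/s
Stations 1, 8 contribute zero (depth or velocity is 0).
Q = Σ qᵢ = 8.399 m³/s

8.40 m³/s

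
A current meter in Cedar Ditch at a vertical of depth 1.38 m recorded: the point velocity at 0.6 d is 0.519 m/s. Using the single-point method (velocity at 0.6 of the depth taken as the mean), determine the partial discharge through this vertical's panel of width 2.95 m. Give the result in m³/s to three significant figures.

2.11 m³/s

v̄ = v₀.₆ = 0.519 m/s
q = v̄ × d × w = 0.5190 × 1.38 × 2.95 = 2.113 m³/s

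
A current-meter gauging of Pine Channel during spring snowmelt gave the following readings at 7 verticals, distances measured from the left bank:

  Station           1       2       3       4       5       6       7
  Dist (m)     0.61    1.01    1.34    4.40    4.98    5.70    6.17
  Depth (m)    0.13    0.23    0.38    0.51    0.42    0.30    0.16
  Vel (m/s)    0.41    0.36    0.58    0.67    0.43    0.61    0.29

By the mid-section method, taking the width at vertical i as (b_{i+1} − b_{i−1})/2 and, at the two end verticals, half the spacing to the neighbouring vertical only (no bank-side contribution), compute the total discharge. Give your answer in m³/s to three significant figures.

1.27 m³/s

w_1 = (1.01 − 0.61)/2 = 0.2 m; q_1 = 0.41 × 0.13 × 0.2 = 0.01066 m³/s
w_2 = (1.34 − 0.61)/2 = 0.365 m; q_2 = 0.36 × 0.23 × 0.365 = 0.03022 m³/s
w_3 = (4.40 − 1.01)/2 = 1.695 m; q_3 = 0.58 × 0.38 × 1.695 = 0.3736 m³/s
w_4 = (4.98 − 1.34)/2 = 1.82 m; q_4 = 0.67 × 0.51 × 1.82 = 0.6219 m³/s
w_5 = (5.70 − 4.40)/2 = 0.65 m; q_5 = 0.43 × 0.42 × 0.65 = 0.1174 m³/s
w_6 = (6.17 − 4.98)/2 = 0.595 m; q_6 = 0.61 × 0.30 × 0.595 = 0.1089 m³/s
w_7 = (6.17 − 5.70)/2 = 0.235 m; q_7 = 0.29 × 0.16 × 0.235 = 0.01090 m³/s
Q = Σ qᵢ = 1.274 m³/s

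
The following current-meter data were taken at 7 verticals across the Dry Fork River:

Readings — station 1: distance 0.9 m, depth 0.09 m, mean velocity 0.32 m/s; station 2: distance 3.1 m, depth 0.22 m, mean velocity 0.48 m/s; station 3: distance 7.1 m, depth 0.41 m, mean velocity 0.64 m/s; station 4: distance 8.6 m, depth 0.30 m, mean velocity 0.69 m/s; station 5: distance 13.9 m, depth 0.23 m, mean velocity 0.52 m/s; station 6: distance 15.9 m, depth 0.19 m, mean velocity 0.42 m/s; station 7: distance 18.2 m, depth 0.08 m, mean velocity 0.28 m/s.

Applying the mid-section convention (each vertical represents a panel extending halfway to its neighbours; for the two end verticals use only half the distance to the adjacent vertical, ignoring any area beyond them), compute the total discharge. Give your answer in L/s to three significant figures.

2420 L/s

w_1 = (3.1 − 0.9)/2 = 1.1 m; q_1 = 0.32 × 0.09 × 1.1 = 0.03168 m³/s
w_2 = (7.1 − 0.9)/2 = 3.1 m; q_2 = 0.48 × 0.22 × 3.1 = 0.3274 m³/s
w_3 = (8.6 − 3.1)/2 = 2.75 m; q_3 = 0.64 × 0.41 × 2.75 = 0.7216 m³/s
w_4 = (13.9 − 7.1)/2 = 3.4 m; q_4 = 0.69 × 0.30 × 3.4 = 0.7038 m³/s
w_5 = (15.9 − 8.6)/2 = 3.65 m; q_5 = 0.52 × 0.23 × 3.65 = 0.4365 m³/s
w_6 = (18.2 − 13.9)/2 = 2.15 m; q_6 = 0.42 × 0.19 × 2.15 = 0.1716 m³/s
w_7 = (18.2 − 15.9)/2 = 1.15 m; q_7 = 0.28 × 0.08 × 1.15 = 0.02576 m³/s
Q = Σ qᵢ = 2.418 m³/s
= 2.418 × 1000 = 2418 L/s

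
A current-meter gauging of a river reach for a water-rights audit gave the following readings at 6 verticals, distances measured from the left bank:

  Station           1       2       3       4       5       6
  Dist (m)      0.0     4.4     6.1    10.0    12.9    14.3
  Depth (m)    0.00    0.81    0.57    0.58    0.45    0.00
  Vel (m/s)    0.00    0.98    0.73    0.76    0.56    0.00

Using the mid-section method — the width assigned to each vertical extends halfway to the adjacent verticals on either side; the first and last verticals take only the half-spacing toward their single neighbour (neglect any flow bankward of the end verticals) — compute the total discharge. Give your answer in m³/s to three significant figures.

5.63 m³/s

w_2 = (6.1 − 0.0)/2 = 3.05 m; q_2 = 0.98 × 0.81 × 3.05 = 2.421 m³/s
w_3 = (10.0 − 4.4)/2 = 2.8 m; q_3 = 0.73 × 0.57 × 2.8 = 1.165 m³/s
w_4 = (12.9 − 6.1)/2 = 3.4 m; q_4 = 0.76 × 0.58 × 3.4 = 1.499 m³/s
w_5 = (14.3 − 10.0)/2 = 2.15 m; q_5 = 0.56 × 0.45 × 2.15 = 0.5418 m³/s
Stations 1, 6 contribute zero (depth or velocity is 0).
Q = Σ qᵢ = 5.627 m³/s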